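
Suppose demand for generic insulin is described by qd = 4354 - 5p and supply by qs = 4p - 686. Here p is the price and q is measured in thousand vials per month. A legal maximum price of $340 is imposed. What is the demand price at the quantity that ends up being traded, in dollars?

Equilibrium: 4354 - 5p = 4p - 686, so 5040 = 9p and p* = 560, q* = 1554.
Because the ceiling (340) lies below the market-clearing price, it is binding.
At p = 340: qd = 4354 - 5·340 = 2654 and qs = 4·340 - 686 = 674.
Only 674 units reach the market. On the demand curve, the marginal buyer's willingness to pay at q = 674 is (4354 - 674)/5 = 736.

736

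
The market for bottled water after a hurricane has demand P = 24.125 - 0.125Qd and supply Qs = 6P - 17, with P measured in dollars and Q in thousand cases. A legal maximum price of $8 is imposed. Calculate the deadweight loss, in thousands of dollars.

Rearranging demand gives Qd = 193 - 8P. Equilibrium: 193 - 8P = 6P - 17, so 210 = 14P and P* = 15, Q* = 73.
Since 8 < 15, the ceiling is binding.
At P = 8: Qd = 193 - 8·8 = 129 and Qs = 6·8 - 17 = 31.
Quantity traded falls to 31. At Q = 31 the demand price is (193 - 31)/8 = 20.25 and the supply price is (17 + 31)/6 = 8.
Deadweight loss = ½ · (20.25 - 8) · (73 - 31) = ½ · 12.25 · 42 = 257.25.

257.25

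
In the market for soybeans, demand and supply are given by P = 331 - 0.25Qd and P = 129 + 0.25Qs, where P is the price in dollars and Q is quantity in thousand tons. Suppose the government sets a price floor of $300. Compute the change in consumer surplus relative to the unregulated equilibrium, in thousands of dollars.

Rearranging demand gives Qd = 1324 - 4P; rearranging supply gives Qs = 4P - 516. In a free market, 1324 - 4P = 4P - 516 gives the equilibrium P* = 230, Q* = 404.
Since 300 > 230, the floor is binding.
At P = 300: Qd = 1324 - 4·300 = 124 and Qs = 4·300 - 516 = 684.
Consumer surplus without the control is ½ · (331 - 230) · 404 = 20402.
With the floor, consumers buy 124 units at 300, so CS = ½ · (331 - 300) · 124 = 1922.
Change in consumer surplus = 1922 - 20402 = -18480.

-18480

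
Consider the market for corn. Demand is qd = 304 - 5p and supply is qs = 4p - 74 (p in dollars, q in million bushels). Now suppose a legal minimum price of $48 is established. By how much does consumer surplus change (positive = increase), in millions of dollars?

Equilibrium: 304 - 5p = 4p - 74, so 378 = 9p and p* = 42, q* = 94.
Since 48 > 42, the floor is binding.
At p = 48: qd = 304 - 5·48 = 64 and qs = 4·48 - 74 = 118.
Consumer surplus without the control is ½ · (60.8 - 42) · 94 = 883.6.
With the floor, consumers buy 64 units at 48, so CS = ½ · (60.8 - 48) · 64 = 409.6.
Change in consumer surplus = 409.6 - 883.6 = -474.

-474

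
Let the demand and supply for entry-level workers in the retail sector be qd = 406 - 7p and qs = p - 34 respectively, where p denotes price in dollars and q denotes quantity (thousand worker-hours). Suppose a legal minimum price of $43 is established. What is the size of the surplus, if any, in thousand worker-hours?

Equilibrium: 406 - 7p = p - 34, so 440 = 8p and p* = 55, q* = 21.
Since 43 is below p* = 55, the floor does not bind and the free-market outcome prevails.
Since the control does not bind, there is no surplus.

0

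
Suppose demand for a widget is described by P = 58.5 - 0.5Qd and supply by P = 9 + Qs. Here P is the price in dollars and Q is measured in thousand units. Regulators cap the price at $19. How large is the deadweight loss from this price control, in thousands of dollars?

396.75

Rearranging demand gives Qd = 117 - 2P; rearranging supply gives Qs = P - 9. In a free market, 117 - 2P = P - 9 gives the equilibrium P* = 42, Q* = 33.
Since 19 < 42, the ceiling is binding.
At P = 19: Qd = 117 - 2·19 = 79 and Qs = 19 - 9 = 10.
Quantity traded falls to 10. At Q = 10 the demand price is (117 - 10)/2 = 53.5 and the supply price is 9 + 10 = 19.
Deadweight loss = ½ · (53.5 - 19) · (33 - 10) = ½ · 34.5 · 23 = 396.75.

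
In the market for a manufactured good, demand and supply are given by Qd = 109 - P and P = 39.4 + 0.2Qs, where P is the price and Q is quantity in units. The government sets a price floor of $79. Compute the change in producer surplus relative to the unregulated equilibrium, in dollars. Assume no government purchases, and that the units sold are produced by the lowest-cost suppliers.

761.6

Rearranging supply gives Qs = 5P - 197. In a free market, 109 - P = 5P - 197 gives the equilibrium P* = 51, Q* = 58.
Since 79 > 51, the floor is binding.
At P = 79: Qd = 109 - 79 = 30 and Qs = 5·79 - 197 = 198.
Producer surplus without the control is ½ · (51 - 39.4) · 58 = 336.4.
With the floor, 30 units are sold at 79. The supply price at Q = 30 is 45.4, so PS = ½ · [(79 - 39.4) + (79 - 45.4)] · 30 = 1098.
Change in producer surplus = 1098 - 336.4 = 761.6.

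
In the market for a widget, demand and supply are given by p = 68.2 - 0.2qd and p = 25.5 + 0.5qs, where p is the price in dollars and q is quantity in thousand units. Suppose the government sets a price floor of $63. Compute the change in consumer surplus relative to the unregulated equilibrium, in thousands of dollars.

-304.5

Rearranging demand gives qd = 341 - 5p; rearranging supply gives qs = 2p - 51. Equilibrium: 341 - 5p = 2p - 51, so 392 = 7p and p* = 56, q* = 61.
The floor of 63 is above the equilibrium price 56, so it binds.
At p = 63: qd = 341 - 5·63 = 26 and qs = 2·63 - 51 = 75.
Consumer surplus without the control is ½ · (68.2 - 56) · 61 = 372.1.
With the floor, consumers buy 26 units at 63, so CS = ½ · (68.2 - 63) · 26 = 67.6.
Change in consumer surplus = 67.6 - 372.1 = -304.5.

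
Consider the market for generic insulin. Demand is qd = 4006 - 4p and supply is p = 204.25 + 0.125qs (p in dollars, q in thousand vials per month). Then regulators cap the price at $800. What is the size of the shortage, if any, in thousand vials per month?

0

Rearranging supply gives qs = 8p - 1634. Equilibrium: 4006 - 4p = 8p - 1634, so 5640 = 12p and p* = 470, q* = 2126.
Since 800 is above p* = 470, the ceiling does not bind and the free-market outcome prevails.
Since the control does not bind, there is no shortage.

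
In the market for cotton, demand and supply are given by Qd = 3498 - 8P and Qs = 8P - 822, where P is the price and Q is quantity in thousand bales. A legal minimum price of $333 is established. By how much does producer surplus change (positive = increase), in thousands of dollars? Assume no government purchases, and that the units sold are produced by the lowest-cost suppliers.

36666

Setting quantity demanded equal to quantity supplied, 3498 - 8P = 8P - 822, gives P* = 270 and Q* = 1338.
Because the floor (333) lies above the market-clearing price, it is binding.
At P = 333: Qd = 3498 - 8·333 = 834 and Qs = 8·333 - 822 = 1842.
Producer surplus without the control is ½ · (270 - 102.75) · 1338 = 111890.25.
With the floor, 834 units are sold at 333. The supply price at Q = 834 is 207, so PS = ½ · [(333 - 102.75) + (333 - 207)] · 834 = 148556.25.
Change in producer surplus = 148556.25 - 111890.25 = 36666.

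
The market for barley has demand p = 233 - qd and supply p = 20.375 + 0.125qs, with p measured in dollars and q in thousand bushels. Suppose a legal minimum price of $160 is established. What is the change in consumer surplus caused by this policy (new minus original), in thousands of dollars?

-15196

Rearranging demand gives qd = 233 - p; rearranging supply gives qs = 8p - 163. In a free market, 233 - p = 8p - 163 gives the equilibrium p* = 44, q* = 189.
Because the floor (160) lies above the market-clearing price, it is binding.
At p = 160: qd = 233 - 160 = 73 and qs = 8·160 - 163 = 1117.
Consumer surplus without the control is ½ · (233 - 44) · 189 = 17860.5.
With the floor, consumers buy 73 units at 160, so CS = ½ · (233 - 160) · 73 = 2664.5.
Change in consumer surplus = 2664.5 - 17860.5 = -15196.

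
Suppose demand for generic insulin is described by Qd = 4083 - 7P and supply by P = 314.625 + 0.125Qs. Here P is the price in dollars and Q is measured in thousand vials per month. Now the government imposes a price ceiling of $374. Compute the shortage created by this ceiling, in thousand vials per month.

Rearranging supply gives Qs = 8P - 2517. In a free market, 4083 - 7P = 8P - 2517 gives the equilibrium P* = 440, Q* = 1003.
The ceiling of 374 is below the equilibrium price 440, so it binds.
At P = 374: Qd = 4083 - 7·374 = 1465 and Qs = 8·374 - 2517 = 475.
Shortage = Qd - Qs = 1465 - 475 = 990.

990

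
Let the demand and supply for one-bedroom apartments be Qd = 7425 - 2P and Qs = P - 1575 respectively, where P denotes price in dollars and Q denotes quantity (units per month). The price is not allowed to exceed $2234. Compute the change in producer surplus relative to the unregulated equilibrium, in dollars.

Equilibrium: 7425 - 2P = P - 1575, so 9000 = 3P and P* = 3000, Q* = 1425.
Since 2234 < 3000, the ceiling is binding.
At P = 2234: Qd = 7425 - 2·2234 = 2957 and Qs = 2234 - 1575 = 659.
Producer surplus without the control is ½ · (3000 - 1575) · 1425 = 1015312.5.
With the ceiling, producers sell 659 units at 2234, so PS = ½ · (2234 - 1575) · 659 = 217140.5.
Change in producer surplus = 217140.5 - 1015312.5 = -798172.

-798172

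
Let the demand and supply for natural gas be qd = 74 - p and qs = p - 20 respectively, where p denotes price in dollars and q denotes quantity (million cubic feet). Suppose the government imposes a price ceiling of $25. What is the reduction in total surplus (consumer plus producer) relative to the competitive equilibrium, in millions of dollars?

484

Equilibrium: 74 - p = p - 20, so 94 = 2p and p* = 47, q* = 27.
The ceiling of 25 is below the equilibrium price 47, so it binds.
At p = 25: qd = 74 - 25 = 49 and qs = 25 - 20 = 5.
Quantity traded falls to 5. At q = 5 the demand price is 74 - 5 = 69 and the supply price is 20 + 5 = 25.
Deadweight loss = ½ · (69 - 25) · (27 - 5) = ½ · 44 · 22 = 484.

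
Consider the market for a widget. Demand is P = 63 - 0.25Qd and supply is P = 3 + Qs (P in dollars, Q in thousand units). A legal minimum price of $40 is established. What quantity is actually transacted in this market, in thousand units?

48

Rearranging demand gives Qd = 252 - 4P; rearranging supply gives Qs = P - 3. Without the control the market clears where 252 - 4P = P - 3, i.e. P* = 51 and Q* = 48.
The floor of 40 is below the equilibrium price 51, so it is not binding; the market clears at P* = 51, Q* = 48.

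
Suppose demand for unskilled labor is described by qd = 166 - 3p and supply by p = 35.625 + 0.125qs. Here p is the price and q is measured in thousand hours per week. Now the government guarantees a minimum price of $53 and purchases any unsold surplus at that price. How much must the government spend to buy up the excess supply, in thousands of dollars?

6996

Rearranging supply gives qs = 8p - 285. In a free market, 166 - 3p = 8p - 285 gives the equilibrium p* = 41, q* = 43.
Since 53 > 41, the floor is binding.
At p = 53: qd = 166 - 3·53 = 7 and qs = 8·53 - 285 = 139.
Surplus = qs - qd = 132.
Government expenditure = surplus × support price = 132 × 53 = 6996.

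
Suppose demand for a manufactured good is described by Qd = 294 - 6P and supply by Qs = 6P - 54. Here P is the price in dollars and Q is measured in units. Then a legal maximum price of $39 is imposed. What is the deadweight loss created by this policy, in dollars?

In a free market, 294 - 6P = 6P - 54 gives the equilibrium P* = 29, Q* = 120.
The ceiling of 39 is above the equilibrium price 29, so it is not binding; the market clears at P* = 29, Q* = 120.
Since the control does not bind, no trades are prevented and deadweight loss is zero.

0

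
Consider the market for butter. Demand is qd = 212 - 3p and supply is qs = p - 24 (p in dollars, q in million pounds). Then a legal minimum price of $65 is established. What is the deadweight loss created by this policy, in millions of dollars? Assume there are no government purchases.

Setting quantity demanded equal to quantity supplied, 212 - 3p = p - 24, gives p* = 59 and q* = 35.
Since 65 > 59, the floor is binding.
At p = 65: qd = 212 - 3·65 = 17 and qs = 65 - 24 = 41.
Quantity traded falls to 17. At q = 17 the demand price is (212 - 17)/3 = 65 and the supply price is 24 + 17 = 41.
Deadweight loss = ½ · (65 - 41) · (35 - 17) = ½ · 24 · 18 = 216.

216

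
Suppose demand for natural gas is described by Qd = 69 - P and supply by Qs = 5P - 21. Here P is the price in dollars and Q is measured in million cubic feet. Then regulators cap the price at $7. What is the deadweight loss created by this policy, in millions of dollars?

Without the control the market clears where 69 - P = 5P - 21, i.e. P* = 15 and Q* = 54.
Because the ceiling (7) lies below the market-clearing price, it is binding.
At P = 7: Qd = 69 - 7 = 62 and Qs = 5·7 - 21 = 14.
Quantity traded falls to 14. At Q = 14 the demand price is 69 - 14 = 55 and the supply price is (21 + 14)/5 = 7.
Deadweight loss = ½ · (55 - 7) · (54 - 14) = ½ · 48 · 40 = 960.

960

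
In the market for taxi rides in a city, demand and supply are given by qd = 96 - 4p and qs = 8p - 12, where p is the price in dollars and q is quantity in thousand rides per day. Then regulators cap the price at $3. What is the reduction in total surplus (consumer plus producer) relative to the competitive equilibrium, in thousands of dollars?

In a free market, 96 - 4p = 8p - 12 gives the equilibrium p* = 9, q* = 60.
Because the ceiling (3) lies below the market-clearing price, it is binding.
At p = 3: qd = 96 - 4·3 = 84 and qs = 8·3 - 12 = 12.
Quantity traded falls to 12. At q = 12 the demand price is (96 - 12)/4 = 21 and the supply price is (12 + 12)/8 = 3.
Deadweight loss = ½ · (21 - 3) · (60 - 12) = ½ · 18 · 48 = 432.

432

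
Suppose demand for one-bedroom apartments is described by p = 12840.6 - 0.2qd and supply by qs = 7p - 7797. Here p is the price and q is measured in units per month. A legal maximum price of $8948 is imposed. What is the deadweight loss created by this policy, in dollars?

Rearranging demand gives qd = 64203 - 5p. In a free market, 64203 - 5p = 7p - 7797 gives the equilibrium p* = 6000, q* = 34203.
Since 8948 is above p* = 6000, the ceiling does not bind and the free-market outcome prevails.
Since the control does not bind, no trades are prevented and deadweight loss is zero.

0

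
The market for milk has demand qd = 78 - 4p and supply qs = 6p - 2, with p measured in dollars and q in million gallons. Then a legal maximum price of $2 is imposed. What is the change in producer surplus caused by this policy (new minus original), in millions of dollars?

-168

Equilibrium: 78 - 4p = 6p - 2, so 80 = 10p and p* = 8, q* = 46.
Since 2 < 8, the ceiling is binding.
At p = 2: qd = 78 - 4·2 = 70 and qs = 6·2 - 2 = 10.
Producer surplus without the control is ½ · (8 - 1/3) · 46 = 529/3.
With the ceiling, producers sell 10 units at 2, so PS = ½ · (2 - 1/3) · 10 = 25/3.
Change in producer surplus = 25/3 - 529/3 = -168.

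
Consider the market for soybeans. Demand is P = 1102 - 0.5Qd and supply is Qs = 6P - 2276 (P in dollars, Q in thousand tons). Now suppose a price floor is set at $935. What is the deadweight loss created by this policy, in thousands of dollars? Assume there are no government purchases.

Rearranging demand gives Qd = 2204 - 2P. Equilibrium: 2204 - 2P = 6P - 2276, so 4480 = 8P and P* = 560, Q* = 1084.
Since 935 > 560, the floor is binding.
At P = 935: Qd = 2204 - 2·935 = 334 and Qs = 6·935 - 2276 = 3334.
Quantity traded falls to 334. At Q = 334 the demand price is (2204 - 334)/2 = 935 and the supply price is (2276 + 334)/6 = 435.
Deadweight loss = ½ · (935 - 435) · (1084 - 334) = ½ · 500 · 750 = 187500.

187500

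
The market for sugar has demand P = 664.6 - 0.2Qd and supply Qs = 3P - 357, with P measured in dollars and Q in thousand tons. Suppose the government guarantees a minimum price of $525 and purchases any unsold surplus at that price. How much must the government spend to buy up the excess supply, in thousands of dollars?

273000

Rearranging demand gives Qd = 3323 - 5P. Equilibrium: 3323 - 5P = 3P - 357, so 3680 = 8P and P* = 460, Q* = 1023.
Since 525 > 460, the floor is binding.
At P = 525: Qd = 3323 - 5·525 = 698 and Qs = 3·525 - 357 = 1218.
Surplus = Qs - Qd = 520.
Government expenditure = surplus × support price = 520 × 525 = 273000.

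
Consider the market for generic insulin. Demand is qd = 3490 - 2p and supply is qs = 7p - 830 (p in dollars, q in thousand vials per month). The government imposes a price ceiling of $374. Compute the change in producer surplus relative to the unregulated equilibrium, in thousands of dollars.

-228854

Setting quantity demanded equal to quantity supplied, 3490 - 2p = 7p - 830, gives p* = 480 and q* = 2530.
The ceiling of 374 is below the equilibrium price 480, so it binds.
At p = 374: qd = 3490 - 2·374 = 2742 and qs = 7·374 - 830 = 1788.
Producer surplus without the control is ½ · (480 - 830/7) · 2530 = 3200450/7.
With the ceiling, producers sell 1788 units at 374, so PS = ½ · (374 - 830/7) · 1788 = 1598472/7.
Change in producer surplus = 1598472/7 - 3200450/7 = -228854.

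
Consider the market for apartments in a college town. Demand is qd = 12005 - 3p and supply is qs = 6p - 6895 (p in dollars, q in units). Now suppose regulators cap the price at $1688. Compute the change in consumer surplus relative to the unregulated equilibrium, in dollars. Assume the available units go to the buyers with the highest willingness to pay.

313532

Equilibrium: 12005 - 3p = 6p - 6895, so 18900 = 9p and p* = 2100, q* = 5705.
Because the ceiling (1688) lies below the market-clearing price, it is binding.
At p = 1688: qd = 12005 - 3·1688 = 6941 and qs = 6·1688 - 6895 = 3233.
Consumer surplus without the control is ½ · (12005/3 - 2100) · 5705 = 32547025/6.
With the ceiling, 3233 units are sold at 1688 (assume they go to the highest-value buyers). The demand price at q = 3233 is 2924, so CS = ½ · [(12005/3 - 1688) + (2924 - 1688)] · 3233 = 34428217/6.
Change in consumer surplus = 34428217/6 - 32547025/6 = 313532.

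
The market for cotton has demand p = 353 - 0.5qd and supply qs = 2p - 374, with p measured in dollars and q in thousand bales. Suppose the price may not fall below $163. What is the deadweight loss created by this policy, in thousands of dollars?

0

Rearranging demand gives qd = 706 - 2p. Equilibrium: 706 - 2p = 2p - 374, so 1080 = 4p and p* = 270, q* = 166.
The floor of 163 is below the equilibrium price 270, so it is not binding; the market clears at p* = 270, q* = 166.
Since the control does not bind, no trades are prevented and deadweight loss is zero.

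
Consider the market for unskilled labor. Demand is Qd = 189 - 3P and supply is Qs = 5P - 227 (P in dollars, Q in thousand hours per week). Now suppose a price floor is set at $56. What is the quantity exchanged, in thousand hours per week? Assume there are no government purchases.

In a free market, 189 - 3P = 5P - 227 gives the equilibrium P* = 52, Q* = 33.
The floor of 56 is above the equilibrium price 52, so it binds.
At P = 56: Qd = 189 - 3·56 = 21 and Qs = 5·56 - 227 = 53.
The quantity actually transacted is the short side, demand: 21.

21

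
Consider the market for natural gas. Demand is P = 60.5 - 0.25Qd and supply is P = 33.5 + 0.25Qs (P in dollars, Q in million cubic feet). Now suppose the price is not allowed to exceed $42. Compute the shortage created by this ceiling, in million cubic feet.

Rearranging demand gives Qd = 242 - 4P; rearranging supply gives Qs = 4P - 134. Equilibrium: 242 - 4P = 4P - 134, so 376 = 8P and P* = 47, Q* = 54.
Since 42 < 47, the ceiling is binding.
At P = 42: Qd = 242 - 4·42 = 74 and Qs = 4·42 - 134 = 34.
Shortage = Qd - Qs = 74 - 34 = 40.

40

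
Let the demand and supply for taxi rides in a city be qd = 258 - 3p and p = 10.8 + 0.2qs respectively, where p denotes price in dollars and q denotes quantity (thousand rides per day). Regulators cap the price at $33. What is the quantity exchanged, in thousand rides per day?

Rearranging supply gives qs = 5p - 54. Equilibrium: 258 - 3p = 5p - 54, so 312 = 8p and p* = 39, q* = 141.
The ceiling of 33 is below the equilibrium price 39, so it binds.
At p = 33: qd = 258 - 3·33 = 159 and qs = 5·33 - 54 = 111.
The quantity actually transacted is the short side, supply: 111.

111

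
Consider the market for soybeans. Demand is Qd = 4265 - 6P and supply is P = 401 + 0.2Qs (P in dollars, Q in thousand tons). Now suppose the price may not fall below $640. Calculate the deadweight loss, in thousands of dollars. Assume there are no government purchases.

Rearranging supply gives Qs = 5P - 2005. Without the control the market clears where 4265 - 6P = 5P - 2005, i.e. P* = 570 and Q* = 845.
Because the floor (640) lies above the market-clearing price, it is binding.
At P = 640: Qd = 4265 - 6·640 = 425 and Qs = 5·640 - 2005 = 1195.
Quantity traded falls to 425. At Q = 425 the demand price is (4265 - 425)/6 = 640 and the supply price is (2005 + 425)/5 = 486.
Deadweight loss = ½ · (640 - 486) · (845 - 425) = ½ · 154 · 420 = 32340.

32340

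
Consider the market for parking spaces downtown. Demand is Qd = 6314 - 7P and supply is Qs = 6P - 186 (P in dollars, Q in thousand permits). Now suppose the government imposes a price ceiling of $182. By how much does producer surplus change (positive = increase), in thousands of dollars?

-591480

In a free market, 6314 - 7P = 6P - 186 gives the equilibrium P* = 500, Q* = 2814.
The ceiling of 182 is below the equilibrium price 500, so it binds.
At P = 182: Qd = 6314 - 7·182 = 5040 and Qs = 6·182 - 186 = 906.
Producer surplus without the control is ½ · (500 - 31) · 2814 = 659883.
With the ceiling, producers sell 906 units at 182, so PS = ½ · (182 - 31) · 906 = 68403.
Change in producer surplus = 68403 - 659883 = -591480.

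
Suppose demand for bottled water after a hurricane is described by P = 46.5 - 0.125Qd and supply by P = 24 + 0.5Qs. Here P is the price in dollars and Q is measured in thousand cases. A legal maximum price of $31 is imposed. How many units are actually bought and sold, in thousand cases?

Rearranging demand gives Qd = 372 - 8P; rearranging supply gives Qs = 2P - 48. Without the control the market clears where 372 - 8P = 2P - 48, i.e. P* = 42 and Q* = 36.
Because the ceiling (31) lies below the market-clearing price, it is binding.
At P = 31: Qd = 372 - 8·31 = 124 and Qs = 2·31 - 48 = 14.
The quantity actually transacted is the short side, supply: 14.

14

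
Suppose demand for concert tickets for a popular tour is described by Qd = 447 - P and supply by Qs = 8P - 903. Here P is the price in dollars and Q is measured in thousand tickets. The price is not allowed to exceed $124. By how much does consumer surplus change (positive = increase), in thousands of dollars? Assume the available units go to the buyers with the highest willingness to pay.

-19318

Equilibrium: 447 - P = 8P - 903, so 1350 = 9P and P* = 150, Q* = 297.
Since 124 < 150, the ceiling is binding.
At P = 124: Qd = 447 - 124 = 323 and Qs = 8·124 - 903 = 89.
Consumer surplus without the control is ½ · (447 - 150) · 297 = 44104.5.
With the ceiling, 89 units are sold at 124 (assume they go to the highest-value buyers). The demand price at Q = 89 is 358, so CS = ½ · [(447 - 124) + (358 - 124)] · 89 = 24786.5.
Change in consumer surplus = 24786.5 - 44104.5 = -19318.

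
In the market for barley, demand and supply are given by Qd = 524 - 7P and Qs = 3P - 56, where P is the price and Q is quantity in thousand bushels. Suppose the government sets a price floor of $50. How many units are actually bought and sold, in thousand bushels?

Without the control the market clears where 524 - 7P = 3P - 56, i.e. P* = 58 and Q* = 118.
Since 50 is below P* = 58, the floor does not bind and the free-market outcome prevails.

118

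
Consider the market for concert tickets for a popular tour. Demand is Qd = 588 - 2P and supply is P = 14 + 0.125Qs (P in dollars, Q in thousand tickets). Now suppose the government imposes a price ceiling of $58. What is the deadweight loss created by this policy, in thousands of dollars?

2880

Rearranging supply gives Qs = 8P - 112. In a free market, 588 - 2P = 8P - 112 gives the equilibrium P* = 70, Q* = 448.
The ceiling of 58 is below the equilibrium price 70, so it binds.
At P = 58: Qd = 588 - 2·58 = 472 and Qs = 8·58 - 112 = 352.
Quantity traded falls to 352. At Q = 352 the demand price is (588 - 352)/2 = 118 and the supply price is (112 + 352)/8 = 58.
Deadweight loss = ½ · (118 - 58) · (448 - 352) = ½ · 60 · 96 = 2880.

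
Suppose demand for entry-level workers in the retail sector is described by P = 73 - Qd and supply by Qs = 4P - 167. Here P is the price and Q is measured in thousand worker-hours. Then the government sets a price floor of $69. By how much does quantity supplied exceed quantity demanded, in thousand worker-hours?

105

Rearranging demand gives Qd = 73 - P. Setting quantity demanded equal to quantity supplied, 73 - P = 4P - 167, gives P* = 48 and Q* = 25.
Since 69 > 48, the floor is binding.
At P = 69: Qd = 73 - 69 = 4 and Qs = 4·69 - 167 = 109.
Surplus = Qs - Qd = 109 - 4 = 105.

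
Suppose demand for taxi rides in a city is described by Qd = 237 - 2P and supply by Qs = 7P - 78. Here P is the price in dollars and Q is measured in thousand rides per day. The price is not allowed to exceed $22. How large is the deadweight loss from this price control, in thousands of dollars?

Without the control the market clears where 237 - 2P = 7P - 78, i.e. P* = 35 and Q* = 167.
Because the ceiling (22) lies below the market-clearing price, it is binding.
At P = 22: Qd = 237 - 2·22 = 193 and Qs = 7·22 - 78 = 76.
Quantity traded falls to 76. At Q = 76 the demand price is (237 - 76)/2 = 80.5 and the supply price is (78 + 76)/7 = 22.
Deadweight loss = ½ · (80.5 - 22) · (167 - 76) = ½ · 58.5 · 91 = 2661.75.

2661.75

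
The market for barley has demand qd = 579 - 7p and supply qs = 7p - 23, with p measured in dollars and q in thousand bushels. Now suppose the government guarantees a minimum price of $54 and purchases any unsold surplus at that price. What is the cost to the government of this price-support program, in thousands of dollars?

8316

Without the control the market clears where 579 - 7p = 7p - 23, i.e. p* = 43 and q* = 278.
Since 54 > 43, the floor is binding.
At p = 54: qd = 579 - 7·54 = 201 and qs = 7·54 - 23 = 355.
Surplus = qs - qd = 154.
Government expenditure = surplus × support price = 154 × 54 = 8316.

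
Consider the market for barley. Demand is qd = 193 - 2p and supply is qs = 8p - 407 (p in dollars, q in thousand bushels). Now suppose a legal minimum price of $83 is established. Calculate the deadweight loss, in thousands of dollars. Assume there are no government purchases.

661.25

Setting quantity demanded equal to quantity supplied, 193 - 2p = 8p - 407, gives p* = 60 and q* = 73.
The floor of 83 is above the equilibrium price 60, so it binds.
At p = 83: qd = 193 - 2·83 = 27 and qs = 8·83 - 407 = 257.
Quantity traded falls to 27. At q = 27 the demand price is (193 - 27)/2 = 83 and the supply price is (407 + 27)/8 = 54.25.
Deadweight loss = ½ · (83 - 54.25) · (73 - 27) = ½ · 28.75 · 46 = 661.25.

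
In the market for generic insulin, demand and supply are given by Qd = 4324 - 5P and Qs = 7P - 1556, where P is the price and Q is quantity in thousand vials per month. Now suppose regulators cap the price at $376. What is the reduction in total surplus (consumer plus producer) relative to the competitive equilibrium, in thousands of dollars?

In a free market, 4324 - 5P = 7P - 1556 gives the equilibrium P* = 490, Q* = 1874.
Because the ceiling (376) lies below the market-clearing price, it is binding.
At P = 376: Qd = 4324 - 5·376 = 2444 and Qs = 7·376 - 1556 = 1076.
Quantity traded falls to 1076. At Q = 1076 the demand price is (4324 - 1076)/5 = 649.6 and the supply price is (1556 + 1076)/7 = 376.
Deadweight loss = ½ · (649.6 - 376) · (1874 - 1076) = ½ · 273.6 · 798 = 109166.4.

109166.4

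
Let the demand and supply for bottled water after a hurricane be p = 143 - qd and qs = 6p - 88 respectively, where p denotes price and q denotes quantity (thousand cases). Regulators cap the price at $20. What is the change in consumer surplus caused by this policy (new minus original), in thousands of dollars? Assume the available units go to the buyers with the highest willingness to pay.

Rearranging demand gives qd = 143 - p. Without the control the market clears where 143 - p = 6p - 88, i.e. p* = 33 and q* = 110.
Because the ceiling (20) lies below the market-clearing price, it is binding.
At p = 20: qd = 143 - 20 = 123 and qs = 6·20 - 88 = 32.
Consumer surplus without the control is ½ · (143 - 33) · 110 = 6050.
With the ceiling, 32 units are sold at 20 (assume they go to the highest-value buyers). The demand price at q = 32 is 111, so CS = ½ · [(143 - 20) + (111 - 20)] · 32 = 3424.
Change in consumer surplus = 3424 - 6050 = -2626.

-2626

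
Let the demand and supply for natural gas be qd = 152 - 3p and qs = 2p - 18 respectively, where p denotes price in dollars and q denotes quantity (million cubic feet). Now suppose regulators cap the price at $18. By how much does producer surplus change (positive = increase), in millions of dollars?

-544

Without the control the market clears where 152 - 3p = 2p - 18, i.e. p* = 34 and q* = 50.
Since 18 < 34, the ceiling is binding.
At p = 18: qd = 152 - 3·18 = 98 and qs = 2·18 - 18 = 18.
Producer surplus without the control is ½ · (34 - 9) · 50 = 625.
With the ceiling, producers sell 18 units at 18, so PS = ½ · (18 - 9) · 18 = 81.
Change in producer surplus = 81 - 625 = -544.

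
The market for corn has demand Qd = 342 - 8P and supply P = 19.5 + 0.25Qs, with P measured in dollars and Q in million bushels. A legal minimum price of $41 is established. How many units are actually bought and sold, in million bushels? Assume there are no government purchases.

Rearranging supply gives Qs = 4P - 78. Equilibrium: 342 - 8P = 4P - 78, so 420 = 12P and P* = 35, Q* = 62.
Because the floor (41) lies above the market-clearing price, it is binding.
At P = 41: Qd = 342 - 8·41 = 14 and Qs = 4·41 - 78 = 86.
The quantity actually transacted is the short side, demand: 14.

14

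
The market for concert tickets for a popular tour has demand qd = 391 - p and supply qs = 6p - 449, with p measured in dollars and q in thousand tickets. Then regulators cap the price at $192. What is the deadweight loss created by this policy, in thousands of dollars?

0

Setting quantity demanded equal to quantity supplied, 391 - p = 6p - 449, gives p* = 120 and q* = 271.
Since 192 is above p* = 120, the ceiling does not bind and the free-market outcome prevails.
Since the control does not bind, no trades are prevented and deadweight loss is zero.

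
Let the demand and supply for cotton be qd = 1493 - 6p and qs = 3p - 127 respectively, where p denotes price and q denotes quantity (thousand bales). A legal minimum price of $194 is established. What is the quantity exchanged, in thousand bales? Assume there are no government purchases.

329

Without the control the market clears where 1493 - 6p = 3p - 127, i.e. p* = 180 and q* = 413.
Since 194 > 180, the floor is binding.
At p = 194: qd = 1493 - 6·194 = 329 and qs = 3·194 - 127 = 455.
The quantity actually transacted is the short side, demand: 329.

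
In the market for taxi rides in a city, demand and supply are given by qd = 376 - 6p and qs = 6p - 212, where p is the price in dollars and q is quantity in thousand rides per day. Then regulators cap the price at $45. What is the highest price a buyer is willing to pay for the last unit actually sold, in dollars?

53

Without the control the market clears where 376 - 6p = 6p - 212, i.e. p* = 49 and q* = 82.
Because the ceiling (45) lies below the market-clearing price, it is binding.
At p = 45: qd = 376 - 6·45 = 106 and qs = 6·45 - 212 = 58.
Only 58 units reach the market. On the demand curve, the marginal buyer's willingness to pay at q = 58 is (376 - 58)/6 = 53.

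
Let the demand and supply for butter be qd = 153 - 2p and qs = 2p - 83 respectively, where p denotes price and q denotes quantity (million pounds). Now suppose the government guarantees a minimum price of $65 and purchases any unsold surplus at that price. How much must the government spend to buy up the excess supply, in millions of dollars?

Setting quantity demanded equal to quantity supplied, 153 - 2p = 2p - 83, gives p* = 59 and q* = 35.
The floor of 65 is above the equilibrium price 59, so it binds.
At p = 65: qd = 153 - 2·65 = 23 and qs = 2·65 - 83 = 47.
Surplus = qs - qd = 24.
Government expenditure = surplus × support price = 24 × 65 = 1560.

1560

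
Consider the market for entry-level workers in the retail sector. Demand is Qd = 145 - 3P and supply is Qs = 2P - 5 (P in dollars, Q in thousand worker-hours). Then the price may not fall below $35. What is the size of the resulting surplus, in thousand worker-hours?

25

In a free market, 145 - 3P = 2P - 5 gives the equilibrium P* = 30, Q* = 55.
The floor of 35 is above the equilibrium price 30, so it binds.
At P = 35: Qd = 145 - 3·35 = 40 and Qs = 2·35 - 5 = 65.
Surplus = Qs - Qd = 65 - 40 = 25.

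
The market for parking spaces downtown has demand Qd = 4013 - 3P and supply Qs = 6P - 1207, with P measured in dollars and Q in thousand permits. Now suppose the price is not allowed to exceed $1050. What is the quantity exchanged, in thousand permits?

Without the control the market clears where 4013 - 3P = 6P - 1207, i.e. P* = 580 and Q* = 2273.
Since 1050 is above P* = 580, the ceiling does not bind and the free-market outcome prevails.

2273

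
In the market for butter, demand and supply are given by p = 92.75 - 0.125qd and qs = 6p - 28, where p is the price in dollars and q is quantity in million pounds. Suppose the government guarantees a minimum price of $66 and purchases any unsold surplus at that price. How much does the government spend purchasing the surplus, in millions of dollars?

Rearranging demand gives qd = 742 - 8p. Setting quantity demanded equal to quantity supplied, 742 - 8p = 6p - 28, gives p* = 55 and q* = 302.
Since 66 > 55, the floor is binding.
At p = 66: qd = 742 - 8·66 = 214 and qs = 6·66 - 28 = 368.
Surplus = qs - qd = 154.
Government expenditure = surplus × support price = 154 × 66 = 10164.

10164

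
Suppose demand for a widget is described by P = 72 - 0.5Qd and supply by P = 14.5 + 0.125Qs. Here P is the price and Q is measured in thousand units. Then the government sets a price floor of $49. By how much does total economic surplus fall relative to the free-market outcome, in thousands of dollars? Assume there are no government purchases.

661.25

Rearranging demand gives Qd = 144 - 2P; rearranging supply gives Qs = 8P - 116. In a free market, 144 - 2P = 8P - 116 gives the equilibrium P* = 26, Q* = 92.
Since 49 > 26, the floor is binding.
At P = 49: Qd = 144 - 2·49 = 46 and Qs = 8·49 - 116 = 276.
Quantity traded falls to 46. At Q = 46 the demand price is (144 - 46)/2 = 49 and the supply price is (116 + 46)/8 = 20.25.
Deadweight loss = ½ · (49 - 20.25) · (92 - 46) = ½ · 28.75 · 46 = 661.25.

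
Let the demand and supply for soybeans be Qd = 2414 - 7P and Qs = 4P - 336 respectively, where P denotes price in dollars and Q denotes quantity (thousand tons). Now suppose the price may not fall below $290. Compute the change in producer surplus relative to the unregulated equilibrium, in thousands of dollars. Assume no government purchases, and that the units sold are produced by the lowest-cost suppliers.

5560

Equilibrium: 2414 - 7P = 4P - 336, so 2750 = 11P and P* = 250, Q* = 664.
Since 290 > 250, the floor is binding.
At P = 290: Qd = 2414 - 7·290 = 384 and Qs = 4·290 - 336 = 824.
Producer surplus without the control is ½ · (250 - 84) · 664 = 55112.
With the floor, 384 units are sold at 290. The supply price at Q = 384 is 180, so PS = ½ · [(290 - 84) + (290 - 180)] · 384 = 60672.
Change in producer surplus = 60672 - 55112 = 5560.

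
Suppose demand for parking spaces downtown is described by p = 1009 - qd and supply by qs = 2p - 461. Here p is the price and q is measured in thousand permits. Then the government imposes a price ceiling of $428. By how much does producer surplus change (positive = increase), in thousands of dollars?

-28334

Rearranging demand gives qd = 1009 - p. Without the control the market clears where 1009 - p = 2p - 461, i.e. p* = 490 and q* = 519.
Since 428 < 490, the ceiling is binding.
At p = 428: qd = 1009 - 428 = 581 and qs = 2·428 - 461 = 395.
Producer surplus without the control is ½ · (490 - 230.5) · 519 = 67340.25.
With the ceiling, producers sell 395 units at 428, so PS = ½ · (428 - 230.5) · 395 = 39006.25.
Change in producer surplus = 39006.25 - 67340.25 = -28334.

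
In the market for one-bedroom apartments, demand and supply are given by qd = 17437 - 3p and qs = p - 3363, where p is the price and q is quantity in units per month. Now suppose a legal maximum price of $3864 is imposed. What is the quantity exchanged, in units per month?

501

Without the control the market clears where 17437 - 3p = p - 3363, i.e. p* = 5200 and q* = 1837.
Because the ceiling (3864) lies below the market-clearing price, it is binding.
At p = 3864: qd = 17437 - 3·3864 = 5845 and qs = 3864 - 3363 = 501.
The quantity actually transacted is the short side, supply: 501.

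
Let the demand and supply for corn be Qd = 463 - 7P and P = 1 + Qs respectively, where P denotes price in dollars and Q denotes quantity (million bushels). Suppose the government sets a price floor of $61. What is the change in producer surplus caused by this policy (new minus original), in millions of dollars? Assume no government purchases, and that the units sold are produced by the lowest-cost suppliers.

Rearranging supply gives Qs = P - 1. Equilibrium: 463 - 7P = P - 1, so 464 = 8P and P* = 58, Q* = 57.
Since 61 > 58, the floor is binding.
At P = 61: Qd = 463 - 7·61 = 36 and Qs = 61 - 1 = 60.
Producer surplus without the control is ½ · (58 - 1) · 57 = 1624.5.
With the floor, 36 units are sold at 61. The supply price at Q = 36 is 37, so PS = ½ · [(61 - 1) + (61 - 37)] · 36 = 1512.
Change in producer surplus = 1512 - 1624.5 = -112.5.

-112.5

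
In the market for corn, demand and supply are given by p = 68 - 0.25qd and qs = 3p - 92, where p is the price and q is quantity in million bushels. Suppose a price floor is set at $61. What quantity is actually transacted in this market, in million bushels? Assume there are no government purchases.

Rearranging demand gives qd = 272 - 4p. Without the control the market clears where 272 - 4p = 3p - 92, i.e. p* = 52 and q* = 64.
Because the floor (61) lies above the market-clearing price, it is binding.
At p = 61: qd = 272 - 4·61 = 28 and qs = 3·61 - 92 = 91.
The quantity actually transacted is the short side, demand: 28.

28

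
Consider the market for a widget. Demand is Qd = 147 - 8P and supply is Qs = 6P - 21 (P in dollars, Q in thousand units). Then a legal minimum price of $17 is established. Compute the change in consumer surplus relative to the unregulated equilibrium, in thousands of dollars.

Setting quantity demanded equal to quantity supplied, 147 - 8P = 6P - 21, gives P* = 12 and Q* = 51.
Since 17 > 12, the floor is binding.
At P = 17: Qd = 147 - 8·17 = 11 and Qs = 6·17 - 21 = 81.
Consumer surplus without the control is ½ · (18.375 - 12) · 51 = 162.5625.
With the floor, consumers buy 11 units at 17, so CS = ½ · (18.375 - 17) · 11 = 7.5625.
Change in consumer surplus = 7.5625 - 162.5625 = -155.

-155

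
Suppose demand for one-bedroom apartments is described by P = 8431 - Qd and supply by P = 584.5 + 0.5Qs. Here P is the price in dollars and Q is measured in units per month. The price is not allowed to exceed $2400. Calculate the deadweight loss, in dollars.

1920000

Rearranging demand gives Qd = 8431 - P; rearranging supply gives Qs = 2P - 1169. Equilibrium: 8431 - P = 2P - 1169, so 9600 = 3P and P* = 3200, Q* = 5231.
The ceiling of 2400 is below the equilibrium price 3200, so it binds.
At P = 2400: Qd = 8431 - 2400 = 6031 and Qs = 2·2400 - 1169 = 3631.
Quantity traded falls to 3631. At Q = 3631 the demand price is 8431 - 3631 = 4800 and the supply price is (1169 + 3631)/2 = 2400.
Deadweight loss = ½ · (4800 - 2400) · (5231 - 3631) = ½ · 2400 · 1600 = 1920000.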